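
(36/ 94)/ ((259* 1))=18/ 12173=0.00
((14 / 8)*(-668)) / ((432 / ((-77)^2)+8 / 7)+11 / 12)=-83172012 / 151715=-548.21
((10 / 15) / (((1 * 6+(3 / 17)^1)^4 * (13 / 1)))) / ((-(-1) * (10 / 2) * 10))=83521 / 118511859375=0.00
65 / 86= 0.76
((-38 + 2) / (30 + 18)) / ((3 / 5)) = -5 / 4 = -1.25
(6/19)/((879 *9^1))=2/50103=0.00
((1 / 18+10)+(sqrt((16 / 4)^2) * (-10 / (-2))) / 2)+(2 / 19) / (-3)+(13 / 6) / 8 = 55517 / 2736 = 20.29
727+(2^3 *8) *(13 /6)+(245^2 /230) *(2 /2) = 155477 /138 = 1126.64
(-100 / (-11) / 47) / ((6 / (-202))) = -10100 / 1551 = -6.51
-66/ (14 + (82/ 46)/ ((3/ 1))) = -4554/ 1007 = -4.52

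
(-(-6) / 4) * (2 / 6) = 1 / 2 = 0.50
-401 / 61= -6.57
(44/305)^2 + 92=8560236/93025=92.02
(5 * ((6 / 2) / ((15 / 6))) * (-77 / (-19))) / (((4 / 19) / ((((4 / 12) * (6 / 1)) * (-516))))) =-119196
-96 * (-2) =192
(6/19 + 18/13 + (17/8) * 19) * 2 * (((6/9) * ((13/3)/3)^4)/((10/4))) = 182660777/1869885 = 97.69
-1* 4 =-4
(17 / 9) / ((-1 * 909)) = -17 / 8181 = -0.00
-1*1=-1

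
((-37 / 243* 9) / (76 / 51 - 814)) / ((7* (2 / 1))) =0.00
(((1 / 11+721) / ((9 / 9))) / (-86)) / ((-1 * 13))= 3966 / 6149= 0.64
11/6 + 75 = 461/6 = 76.83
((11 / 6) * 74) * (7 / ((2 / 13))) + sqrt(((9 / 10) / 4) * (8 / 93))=sqrt(465) / 155 + 37037 / 6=6172.97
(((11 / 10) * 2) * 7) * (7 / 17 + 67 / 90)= 136213 / 7650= 17.81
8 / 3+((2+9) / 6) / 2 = 43 / 12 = 3.58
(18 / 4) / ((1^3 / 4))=18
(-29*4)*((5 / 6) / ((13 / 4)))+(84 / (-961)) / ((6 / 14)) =-1122404 / 37479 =-29.95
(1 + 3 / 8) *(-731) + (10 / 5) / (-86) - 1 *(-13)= -341299 / 344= -992.15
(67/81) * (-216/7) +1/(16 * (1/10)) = -4183/168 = -24.90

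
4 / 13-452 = -5872 / 13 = -451.69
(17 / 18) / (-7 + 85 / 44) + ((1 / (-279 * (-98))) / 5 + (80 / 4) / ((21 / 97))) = 2810675363 / 30486330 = 92.19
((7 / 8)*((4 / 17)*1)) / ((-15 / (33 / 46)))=-77 / 7820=-0.01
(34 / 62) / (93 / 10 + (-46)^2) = 170 / 658843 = 0.00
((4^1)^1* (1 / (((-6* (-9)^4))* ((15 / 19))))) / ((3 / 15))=-38 / 59049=-0.00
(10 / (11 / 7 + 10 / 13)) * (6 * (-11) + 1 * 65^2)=3784690 / 213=17768.50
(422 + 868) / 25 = 258 / 5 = 51.60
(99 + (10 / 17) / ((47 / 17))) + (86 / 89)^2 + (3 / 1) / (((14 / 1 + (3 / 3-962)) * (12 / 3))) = 141227777319 / 1410223156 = 100.15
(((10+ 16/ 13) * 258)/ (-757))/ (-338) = 0.01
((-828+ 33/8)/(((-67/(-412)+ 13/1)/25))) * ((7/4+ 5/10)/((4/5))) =-763732125/173536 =-4401.00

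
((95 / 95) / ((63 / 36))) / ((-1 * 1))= -4 / 7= -0.57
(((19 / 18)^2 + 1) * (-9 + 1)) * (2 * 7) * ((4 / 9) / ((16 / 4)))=-26.31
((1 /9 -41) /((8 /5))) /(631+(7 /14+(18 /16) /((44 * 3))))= -80960 /2000619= -0.04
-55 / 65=-11 / 13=-0.85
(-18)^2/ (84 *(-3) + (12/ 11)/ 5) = -1485/ 1154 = -1.29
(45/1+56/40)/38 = 116/95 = 1.22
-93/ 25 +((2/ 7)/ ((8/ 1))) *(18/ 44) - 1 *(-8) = 66137/ 15400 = 4.29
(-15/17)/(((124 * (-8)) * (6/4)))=5/8432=0.00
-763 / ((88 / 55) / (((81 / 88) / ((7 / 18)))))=-397305 / 352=-1128.71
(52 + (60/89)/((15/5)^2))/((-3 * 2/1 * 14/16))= -55616/5607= -9.92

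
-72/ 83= -0.87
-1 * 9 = -9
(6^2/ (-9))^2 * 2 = 32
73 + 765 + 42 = 880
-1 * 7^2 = -49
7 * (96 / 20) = 33.60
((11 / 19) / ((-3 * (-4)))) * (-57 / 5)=-11 / 20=-0.55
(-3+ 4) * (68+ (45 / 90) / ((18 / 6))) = 409 / 6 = 68.17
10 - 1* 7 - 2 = 1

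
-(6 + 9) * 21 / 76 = -315 / 76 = -4.14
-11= -11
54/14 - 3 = 6/7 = 0.86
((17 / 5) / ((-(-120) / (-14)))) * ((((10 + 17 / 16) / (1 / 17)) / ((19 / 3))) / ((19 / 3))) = -1074213 / 577600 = -1.86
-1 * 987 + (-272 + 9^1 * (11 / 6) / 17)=-42773 / 34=-1258.03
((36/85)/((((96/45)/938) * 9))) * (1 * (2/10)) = 1407/340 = 4.14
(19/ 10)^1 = 19/ 10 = 1.90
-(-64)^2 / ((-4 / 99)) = 101376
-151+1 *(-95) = -246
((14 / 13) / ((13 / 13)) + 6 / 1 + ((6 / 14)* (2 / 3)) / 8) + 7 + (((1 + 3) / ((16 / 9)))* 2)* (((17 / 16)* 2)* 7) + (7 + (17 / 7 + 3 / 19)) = 90.64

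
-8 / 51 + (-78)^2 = 310276 / 51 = 6083.84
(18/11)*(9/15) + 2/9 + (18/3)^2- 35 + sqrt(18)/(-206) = 1091/495- 3*sqrt(2)/206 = 2.18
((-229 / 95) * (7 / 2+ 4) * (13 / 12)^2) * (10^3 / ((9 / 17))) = -40077.79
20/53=0.38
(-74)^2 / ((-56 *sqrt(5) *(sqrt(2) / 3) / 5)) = -4107 *sqrt(10) / 28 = -463.84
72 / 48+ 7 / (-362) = 268 / 181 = 1.48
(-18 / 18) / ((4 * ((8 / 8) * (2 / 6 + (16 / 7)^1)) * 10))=-21 / 2200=-0.01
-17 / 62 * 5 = -85 / 62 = -1.37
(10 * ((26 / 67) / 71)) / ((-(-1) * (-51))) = -260 / 242607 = -0.00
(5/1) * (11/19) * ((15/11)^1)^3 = 16875/2299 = 7.34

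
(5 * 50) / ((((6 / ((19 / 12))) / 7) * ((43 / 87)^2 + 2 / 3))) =399475 / 788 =506.95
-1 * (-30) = 30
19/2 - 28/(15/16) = -20.37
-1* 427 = -427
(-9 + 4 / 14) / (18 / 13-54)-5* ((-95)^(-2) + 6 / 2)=-6747817 / 454860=-14.83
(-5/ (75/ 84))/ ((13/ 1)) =-28/ 65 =-0.43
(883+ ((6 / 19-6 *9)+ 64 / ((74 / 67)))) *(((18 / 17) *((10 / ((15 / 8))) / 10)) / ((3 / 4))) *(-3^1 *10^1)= -239518080 / 11951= -20041.68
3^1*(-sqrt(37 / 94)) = -3*sqrt(3478) / 94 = -1.88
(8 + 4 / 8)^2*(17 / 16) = 4913 / 64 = 76.77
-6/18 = -1/3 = -0.33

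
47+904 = 951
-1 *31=-31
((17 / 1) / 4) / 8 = 17 / 32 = 0.53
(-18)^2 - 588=-264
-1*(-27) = 27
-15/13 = -1.15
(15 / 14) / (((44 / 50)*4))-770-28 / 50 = -23723873 / 30800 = -770.26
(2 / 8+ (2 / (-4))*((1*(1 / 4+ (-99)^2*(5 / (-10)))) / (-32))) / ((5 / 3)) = -58611 / 1280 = -45.79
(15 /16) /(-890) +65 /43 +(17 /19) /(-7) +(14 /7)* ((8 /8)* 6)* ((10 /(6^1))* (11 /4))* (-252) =-225725166405 /16287712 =-13858.62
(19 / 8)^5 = 2476099 / 32768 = 75.56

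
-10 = -10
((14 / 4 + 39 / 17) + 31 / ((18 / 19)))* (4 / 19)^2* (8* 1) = 754304 / 55233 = 13.66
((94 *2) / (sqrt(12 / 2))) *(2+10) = 376 *sqrt(6) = 921.01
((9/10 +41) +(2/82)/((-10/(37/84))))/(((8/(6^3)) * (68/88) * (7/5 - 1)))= 142856901/39032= 3659.99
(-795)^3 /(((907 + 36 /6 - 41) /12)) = -1507379625 /218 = -6914585.44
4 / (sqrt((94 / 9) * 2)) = 6 * sqrt(47) / 47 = 0.88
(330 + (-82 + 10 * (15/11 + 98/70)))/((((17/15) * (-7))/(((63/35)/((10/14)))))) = -81864/935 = -87.56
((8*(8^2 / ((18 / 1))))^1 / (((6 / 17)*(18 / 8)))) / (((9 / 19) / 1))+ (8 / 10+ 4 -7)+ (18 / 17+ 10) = 15703771 / 185895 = 84.48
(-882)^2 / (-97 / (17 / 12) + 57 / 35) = -5714380 / 491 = -11638.25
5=5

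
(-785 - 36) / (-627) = 821 / 627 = 1.31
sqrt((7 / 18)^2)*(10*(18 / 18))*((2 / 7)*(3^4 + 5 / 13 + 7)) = 3830 / 39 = 98.21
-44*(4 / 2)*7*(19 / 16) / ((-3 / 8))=5852 / 3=1950.67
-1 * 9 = -9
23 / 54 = 0.43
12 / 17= 0.71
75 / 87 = 25 / 29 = 0.86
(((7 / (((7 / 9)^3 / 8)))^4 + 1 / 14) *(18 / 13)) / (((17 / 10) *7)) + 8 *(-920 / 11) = 23348311.96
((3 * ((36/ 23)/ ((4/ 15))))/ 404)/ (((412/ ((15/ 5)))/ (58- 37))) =25515/ 3828304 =0.01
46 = 46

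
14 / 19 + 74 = 1420 / 19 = 74.74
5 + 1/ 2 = 11/ 2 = 5.50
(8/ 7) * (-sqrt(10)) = -8 * sqrt(10)/ 7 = -3.61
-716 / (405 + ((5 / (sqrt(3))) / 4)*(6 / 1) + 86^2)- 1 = -265764393 / 243422329 + 7160*sqrt(3) / 243422329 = -1.09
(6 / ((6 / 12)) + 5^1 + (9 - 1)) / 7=25 / 7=3.57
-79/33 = -2.39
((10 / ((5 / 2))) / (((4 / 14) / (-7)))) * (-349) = 34202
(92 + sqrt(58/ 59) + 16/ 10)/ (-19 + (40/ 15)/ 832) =-146016/ 29635 - 312*sqrt(3422)/ 349693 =-4.98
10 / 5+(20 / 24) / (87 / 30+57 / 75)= 1223 / 549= 2.23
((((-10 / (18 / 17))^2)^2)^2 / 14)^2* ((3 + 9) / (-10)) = -1485021724721278945343017578125 / 60531992835826806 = -24532840488977.68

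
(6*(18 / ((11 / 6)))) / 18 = 36 / 11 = 3.27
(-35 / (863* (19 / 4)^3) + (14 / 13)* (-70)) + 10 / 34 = -98231560655 / 1308169057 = -75.09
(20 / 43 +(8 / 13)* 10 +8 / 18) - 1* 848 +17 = -4145225 / 5031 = -823.94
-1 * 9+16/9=-65/9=-7.22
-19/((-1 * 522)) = 19/522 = 0.04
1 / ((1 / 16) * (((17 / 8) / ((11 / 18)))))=704 / 153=4.60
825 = 825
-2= -2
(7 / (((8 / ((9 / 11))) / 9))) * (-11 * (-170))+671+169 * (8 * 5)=19479.75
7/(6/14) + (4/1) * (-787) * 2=-18839/3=-6279.67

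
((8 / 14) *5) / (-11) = -20 / 77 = -0.26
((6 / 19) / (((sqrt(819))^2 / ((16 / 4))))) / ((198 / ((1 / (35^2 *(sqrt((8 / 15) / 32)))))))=0.00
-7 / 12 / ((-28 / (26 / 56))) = 13 / 1344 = 0.01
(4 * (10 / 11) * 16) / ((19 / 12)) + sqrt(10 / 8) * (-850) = 7680 / 209- 425 * sqrt(5) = -913.58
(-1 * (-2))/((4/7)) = 7/2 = 3.50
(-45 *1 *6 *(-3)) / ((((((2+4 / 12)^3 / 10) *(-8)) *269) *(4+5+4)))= -54675 / 2398942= -0.02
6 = 6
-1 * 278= -278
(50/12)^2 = 625/36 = 17.36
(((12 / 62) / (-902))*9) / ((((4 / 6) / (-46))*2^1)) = 1863 / 27962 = 0.07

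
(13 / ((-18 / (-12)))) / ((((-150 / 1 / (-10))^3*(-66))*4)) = -13 / 1336500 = -0.00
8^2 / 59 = 64 / 59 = 1.08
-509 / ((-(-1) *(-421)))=509 / 421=1.21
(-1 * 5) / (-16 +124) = -5 / 108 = -0.05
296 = 296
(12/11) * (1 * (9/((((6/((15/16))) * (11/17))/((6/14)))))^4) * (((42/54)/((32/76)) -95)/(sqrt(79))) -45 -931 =-976 -62020863871880625 * sqrt(79)/64063783837892608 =-984.60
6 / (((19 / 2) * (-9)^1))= -4 / 57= -0.07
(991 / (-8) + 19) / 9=-839 / 72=-11.65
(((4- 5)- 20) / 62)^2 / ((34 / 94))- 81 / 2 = -2625867 / 65348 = -40.18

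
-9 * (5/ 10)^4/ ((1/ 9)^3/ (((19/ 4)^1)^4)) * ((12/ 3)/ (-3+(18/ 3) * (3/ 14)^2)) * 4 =13965589323/ 11392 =1225911.98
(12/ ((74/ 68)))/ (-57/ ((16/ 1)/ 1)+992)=6528/ 585155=0.01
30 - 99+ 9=-60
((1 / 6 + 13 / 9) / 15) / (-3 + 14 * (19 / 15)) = 29 / 3978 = 0.01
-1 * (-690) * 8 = 5520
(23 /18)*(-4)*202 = -9292 /9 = -1032.44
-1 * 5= -5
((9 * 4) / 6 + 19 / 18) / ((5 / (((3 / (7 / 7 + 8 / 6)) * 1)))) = 127 / 70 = 1.81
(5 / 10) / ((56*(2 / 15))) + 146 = 146.07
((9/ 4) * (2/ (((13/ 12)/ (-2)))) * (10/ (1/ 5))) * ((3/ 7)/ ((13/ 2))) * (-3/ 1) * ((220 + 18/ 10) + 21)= 23600160/ 1183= 19949.42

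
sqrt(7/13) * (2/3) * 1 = 2 * sqrt(91)/39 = 0.49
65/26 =5/2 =2.50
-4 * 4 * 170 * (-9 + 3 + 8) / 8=-680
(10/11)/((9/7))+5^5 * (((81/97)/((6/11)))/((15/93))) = 569696705/19206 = 29662.43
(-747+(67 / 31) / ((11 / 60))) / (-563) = 250707 / 191983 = 1.31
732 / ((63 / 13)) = 3172 / 21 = 151.05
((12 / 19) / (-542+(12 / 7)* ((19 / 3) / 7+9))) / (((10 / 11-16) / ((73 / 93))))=39347 / 628833481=0.00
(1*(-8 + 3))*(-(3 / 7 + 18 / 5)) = 141 / 7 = 20.14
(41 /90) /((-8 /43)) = -1763 /720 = -2.45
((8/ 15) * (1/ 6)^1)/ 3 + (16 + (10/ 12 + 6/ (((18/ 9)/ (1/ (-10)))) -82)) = -8834/ 135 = -65.44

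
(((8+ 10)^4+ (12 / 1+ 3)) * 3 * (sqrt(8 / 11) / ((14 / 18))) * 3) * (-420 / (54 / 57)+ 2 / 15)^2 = 83523098823552 * sqrt(22) / 1925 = 203510680016.25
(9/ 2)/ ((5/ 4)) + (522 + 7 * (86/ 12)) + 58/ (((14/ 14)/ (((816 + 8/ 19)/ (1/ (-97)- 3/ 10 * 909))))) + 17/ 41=2488550124253/ 6182042730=402.54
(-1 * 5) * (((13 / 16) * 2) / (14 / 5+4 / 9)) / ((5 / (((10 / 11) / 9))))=-325 / 6424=-0.05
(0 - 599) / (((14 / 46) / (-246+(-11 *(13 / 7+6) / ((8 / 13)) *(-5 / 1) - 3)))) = -349674037 / 392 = -892025.60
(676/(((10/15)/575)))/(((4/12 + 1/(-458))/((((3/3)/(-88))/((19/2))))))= -2106.08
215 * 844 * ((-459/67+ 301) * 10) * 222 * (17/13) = 10382023406400/67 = 154955573229.85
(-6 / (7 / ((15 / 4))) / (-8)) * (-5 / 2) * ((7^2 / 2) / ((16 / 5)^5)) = -4921875 / 67108864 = -0.07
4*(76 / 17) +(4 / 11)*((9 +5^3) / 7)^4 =21932448592 / 448987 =48848.74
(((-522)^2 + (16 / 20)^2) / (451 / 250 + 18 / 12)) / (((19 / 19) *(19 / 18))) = 78130.55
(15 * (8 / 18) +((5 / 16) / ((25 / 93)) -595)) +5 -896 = -354761 / 240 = -1478.17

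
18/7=2.57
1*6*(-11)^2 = 726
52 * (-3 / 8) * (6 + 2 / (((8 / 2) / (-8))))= -39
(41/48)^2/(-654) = -1681/1506816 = -0.00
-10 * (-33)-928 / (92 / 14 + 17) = 47954 / 165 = 290.63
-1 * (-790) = 790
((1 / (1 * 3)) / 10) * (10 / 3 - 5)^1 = -1 / 18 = -0.06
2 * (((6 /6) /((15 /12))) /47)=8 /235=0.03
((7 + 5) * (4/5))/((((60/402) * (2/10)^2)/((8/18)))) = 714.67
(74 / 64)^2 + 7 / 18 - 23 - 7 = -260575 / 9216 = -28.27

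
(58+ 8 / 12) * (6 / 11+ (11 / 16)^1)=217 / 3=72.33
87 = 87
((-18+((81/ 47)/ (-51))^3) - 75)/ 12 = -7906280465/ 1020164798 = -7.75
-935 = -935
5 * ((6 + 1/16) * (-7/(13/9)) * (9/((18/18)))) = -274995/208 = -1322.09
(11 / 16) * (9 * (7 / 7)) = 99 / 16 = 6.19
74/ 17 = 4.35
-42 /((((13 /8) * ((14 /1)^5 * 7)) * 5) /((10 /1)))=-3 /218491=-0.00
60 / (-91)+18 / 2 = 759 / 91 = 8.34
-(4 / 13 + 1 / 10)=-53 / 130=-0.41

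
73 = 73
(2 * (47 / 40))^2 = 5.52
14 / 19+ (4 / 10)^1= 108 / 95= 1.14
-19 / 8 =-2.38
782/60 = 13.03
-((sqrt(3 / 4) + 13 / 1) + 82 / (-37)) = -399 / 37 - sqrt(3) / 2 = -11.65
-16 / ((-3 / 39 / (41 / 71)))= 120.11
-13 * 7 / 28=-13 / 4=-3.25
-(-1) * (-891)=-891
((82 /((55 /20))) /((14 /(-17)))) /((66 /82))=-114308 /2541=-44.99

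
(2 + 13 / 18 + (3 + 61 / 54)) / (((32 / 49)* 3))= 9065 / 2592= 3.50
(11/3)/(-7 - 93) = -11/300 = -0.04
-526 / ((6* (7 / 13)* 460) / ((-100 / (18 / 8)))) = 68380 / 4347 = 15.73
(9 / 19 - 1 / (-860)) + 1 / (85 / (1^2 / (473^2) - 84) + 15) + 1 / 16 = 261524727709 / 429548469040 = 0.61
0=0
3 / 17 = 0.18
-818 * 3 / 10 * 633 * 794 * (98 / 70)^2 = -30217940046 / 125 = -241743520.37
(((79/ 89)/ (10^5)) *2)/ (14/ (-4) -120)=-79/ 549575000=-0.00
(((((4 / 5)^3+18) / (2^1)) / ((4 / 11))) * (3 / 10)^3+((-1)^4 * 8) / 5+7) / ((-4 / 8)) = -4643629 / 250000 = -18.57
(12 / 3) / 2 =2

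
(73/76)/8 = 73/608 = 0.12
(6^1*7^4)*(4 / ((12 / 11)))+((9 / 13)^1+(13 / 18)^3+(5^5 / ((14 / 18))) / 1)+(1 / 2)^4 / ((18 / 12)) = 3770772965 / 66339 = 56840.97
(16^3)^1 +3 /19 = 77827 /19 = 4096.16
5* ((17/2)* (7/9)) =595/18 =33.06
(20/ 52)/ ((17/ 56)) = 280/ 221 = 1.27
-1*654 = -654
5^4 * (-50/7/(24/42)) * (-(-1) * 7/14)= -15625/4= -3906.25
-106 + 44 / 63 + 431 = 20519 / 63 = 325.70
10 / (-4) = -5 / 2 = -2.50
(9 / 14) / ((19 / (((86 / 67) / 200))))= 387 / 1782200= 0.00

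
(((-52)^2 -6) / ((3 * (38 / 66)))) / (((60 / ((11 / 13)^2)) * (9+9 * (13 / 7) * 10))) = 661507 / 6251310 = 0.11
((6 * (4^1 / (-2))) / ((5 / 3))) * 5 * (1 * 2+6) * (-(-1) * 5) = -1440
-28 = -28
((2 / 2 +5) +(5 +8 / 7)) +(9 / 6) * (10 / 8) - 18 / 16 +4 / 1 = 473 / 28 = 16.89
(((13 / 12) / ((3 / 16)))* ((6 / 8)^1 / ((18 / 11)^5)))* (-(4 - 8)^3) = 4187326 / 177147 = 23.64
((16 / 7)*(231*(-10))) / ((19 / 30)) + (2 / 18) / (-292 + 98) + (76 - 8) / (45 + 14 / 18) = -8335.36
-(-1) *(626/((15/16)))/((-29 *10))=-5008/2175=-2.30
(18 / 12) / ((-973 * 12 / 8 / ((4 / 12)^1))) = -1 / 2919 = -0.00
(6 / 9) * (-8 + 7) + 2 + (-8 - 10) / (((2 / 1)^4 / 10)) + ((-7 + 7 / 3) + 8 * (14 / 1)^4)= 3687761 / 12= 307313.42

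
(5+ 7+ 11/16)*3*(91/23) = 55419/368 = 150.60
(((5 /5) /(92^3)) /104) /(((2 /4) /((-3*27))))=-81 /40491776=-0.00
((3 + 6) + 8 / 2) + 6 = 19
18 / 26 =0.69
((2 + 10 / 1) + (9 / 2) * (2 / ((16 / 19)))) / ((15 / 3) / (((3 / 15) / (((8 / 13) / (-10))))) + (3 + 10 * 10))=4719 / 21104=0.22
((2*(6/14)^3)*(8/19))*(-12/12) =-432/6517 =-0.07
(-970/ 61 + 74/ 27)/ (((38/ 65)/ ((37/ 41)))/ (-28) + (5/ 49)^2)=1034.34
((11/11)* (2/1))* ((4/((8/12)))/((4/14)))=42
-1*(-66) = 66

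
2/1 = 2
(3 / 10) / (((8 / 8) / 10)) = 3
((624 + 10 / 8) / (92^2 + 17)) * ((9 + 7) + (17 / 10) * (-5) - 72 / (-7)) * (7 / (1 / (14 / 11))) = 1453081 / 124388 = 11.68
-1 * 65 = -65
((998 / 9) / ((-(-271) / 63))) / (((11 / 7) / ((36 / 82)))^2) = 110909736 / 55121671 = 2.01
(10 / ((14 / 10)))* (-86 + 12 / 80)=-8585 / 14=-613.21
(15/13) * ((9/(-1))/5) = -27/13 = -2.08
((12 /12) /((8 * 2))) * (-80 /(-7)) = 5 /7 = 0.71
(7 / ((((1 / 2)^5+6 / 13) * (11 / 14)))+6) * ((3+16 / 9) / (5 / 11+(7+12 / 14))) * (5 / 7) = 1167407 / 118080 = 9.89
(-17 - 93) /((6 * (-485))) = 11 /291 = 0.04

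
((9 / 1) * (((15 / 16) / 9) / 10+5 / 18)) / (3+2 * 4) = 83 / 352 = 0.24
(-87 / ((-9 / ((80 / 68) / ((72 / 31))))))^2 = 20205025 / 842724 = 23.98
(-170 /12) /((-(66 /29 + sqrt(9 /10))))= 271150 /35991-71485 *sqrt(10) /71982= 4.39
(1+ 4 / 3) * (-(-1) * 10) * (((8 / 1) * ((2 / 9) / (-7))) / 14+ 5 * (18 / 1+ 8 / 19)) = 7715980 / 3591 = 2148.70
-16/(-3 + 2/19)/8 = 38/55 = 0.69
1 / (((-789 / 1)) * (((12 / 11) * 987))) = -11 / 9344916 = -0.00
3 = 3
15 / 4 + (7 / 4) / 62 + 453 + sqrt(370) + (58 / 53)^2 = sqrt(370) + 319040601 / 696632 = 477.21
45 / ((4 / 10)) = 225 / 2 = 112.50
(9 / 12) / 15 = 0.05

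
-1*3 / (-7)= 3 / 7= 0.43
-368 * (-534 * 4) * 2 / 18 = 87338.67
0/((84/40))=0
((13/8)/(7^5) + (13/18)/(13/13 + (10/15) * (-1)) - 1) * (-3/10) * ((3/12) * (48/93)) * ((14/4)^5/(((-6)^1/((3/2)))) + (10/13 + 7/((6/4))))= 59143476799/10403667456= 5.68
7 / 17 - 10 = -163 / 17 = -9.59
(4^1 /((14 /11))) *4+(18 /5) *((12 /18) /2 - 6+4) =46 /7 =6.57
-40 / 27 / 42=-20 / 567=-0.04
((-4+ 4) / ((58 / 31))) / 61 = 0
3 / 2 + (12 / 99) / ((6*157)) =46633 / 31086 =1.50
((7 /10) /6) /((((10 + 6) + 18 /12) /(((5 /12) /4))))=1 /1440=0.00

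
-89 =-89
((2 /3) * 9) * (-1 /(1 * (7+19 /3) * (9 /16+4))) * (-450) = 3240 /73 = 44.38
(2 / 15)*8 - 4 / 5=4 / 15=0.27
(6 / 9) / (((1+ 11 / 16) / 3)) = 32 / 27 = 1.19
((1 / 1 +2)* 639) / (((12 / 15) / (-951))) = -9115335 / 4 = -2278833.75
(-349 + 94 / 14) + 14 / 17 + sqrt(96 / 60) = -40634 / 119 + 2* sqrt(10) / 5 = -340.20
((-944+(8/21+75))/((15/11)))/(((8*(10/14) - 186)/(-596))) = -59793998/28395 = -2105.79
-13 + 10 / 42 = -268 / 21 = -12.76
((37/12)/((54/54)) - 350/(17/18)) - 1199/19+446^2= 769329371/3876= 198485.39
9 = 9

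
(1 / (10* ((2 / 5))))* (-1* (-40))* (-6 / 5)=-12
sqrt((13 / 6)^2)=13 / 6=2.17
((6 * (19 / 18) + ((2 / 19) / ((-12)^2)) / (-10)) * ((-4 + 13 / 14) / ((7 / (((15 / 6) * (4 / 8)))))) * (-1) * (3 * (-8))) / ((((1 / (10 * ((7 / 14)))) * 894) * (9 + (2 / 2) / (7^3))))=-130391695 / 2517732864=-0.05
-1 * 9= -9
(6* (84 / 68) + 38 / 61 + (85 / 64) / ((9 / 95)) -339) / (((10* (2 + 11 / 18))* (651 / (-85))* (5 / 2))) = 189315761 / 298626720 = 0.63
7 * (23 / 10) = 161 / 10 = 16.10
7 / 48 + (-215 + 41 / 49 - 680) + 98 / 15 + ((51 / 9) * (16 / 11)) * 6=-108407503 / 129360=-838.03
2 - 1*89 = -87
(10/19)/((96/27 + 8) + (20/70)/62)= 19530/428963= 0.05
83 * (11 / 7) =913 / 7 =130.43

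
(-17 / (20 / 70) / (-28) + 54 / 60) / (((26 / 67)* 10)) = 8107 / 10400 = 0.78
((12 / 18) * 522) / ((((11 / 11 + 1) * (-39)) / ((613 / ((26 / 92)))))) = -1635484 / 169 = -9677.42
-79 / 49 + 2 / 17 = -1245 / 833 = -1.49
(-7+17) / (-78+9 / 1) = -10 / 69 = -0.14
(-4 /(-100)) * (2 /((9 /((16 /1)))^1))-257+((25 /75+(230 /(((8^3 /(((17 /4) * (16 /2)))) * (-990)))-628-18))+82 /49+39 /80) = -3105947063 /3449600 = -900.38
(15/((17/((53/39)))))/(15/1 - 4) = 265/2431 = 0.11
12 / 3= 4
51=51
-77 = -77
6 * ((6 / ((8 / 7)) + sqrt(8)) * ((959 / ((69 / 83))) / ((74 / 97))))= 15441818 * sqrt(2) / 851 + 162139089 / 3404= 73293.54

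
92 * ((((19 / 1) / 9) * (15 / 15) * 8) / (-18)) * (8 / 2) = -27968 / 81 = -345.28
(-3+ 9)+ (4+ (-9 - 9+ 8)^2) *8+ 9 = 847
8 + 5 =13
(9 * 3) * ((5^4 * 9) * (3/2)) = 227812.50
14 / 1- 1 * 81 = -67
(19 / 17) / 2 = 19 / 34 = 0.56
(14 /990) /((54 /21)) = 49 /8910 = 0.01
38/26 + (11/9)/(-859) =146746/100503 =1.46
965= 965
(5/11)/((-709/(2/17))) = -10/132583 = -0.00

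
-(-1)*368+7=375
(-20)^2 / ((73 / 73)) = 400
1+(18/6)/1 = 4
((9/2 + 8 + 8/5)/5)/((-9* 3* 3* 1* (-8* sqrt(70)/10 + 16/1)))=-47/17820-47* sqrt(70)/356400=-0.00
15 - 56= -41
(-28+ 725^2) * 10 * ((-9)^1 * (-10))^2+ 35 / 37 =1575214209035 / 37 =42573357000.95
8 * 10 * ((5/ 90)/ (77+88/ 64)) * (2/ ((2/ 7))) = 2240/ 5643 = 0.40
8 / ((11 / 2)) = 16 / 11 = 1.45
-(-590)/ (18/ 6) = 590/ 3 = 196.67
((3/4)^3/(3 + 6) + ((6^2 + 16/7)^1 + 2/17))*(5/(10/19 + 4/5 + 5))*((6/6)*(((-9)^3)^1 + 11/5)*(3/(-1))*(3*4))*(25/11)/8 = 225887.87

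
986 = 986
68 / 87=0.78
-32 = -32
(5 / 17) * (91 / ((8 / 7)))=3185 / 136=23.42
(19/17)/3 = 19/51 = 0.37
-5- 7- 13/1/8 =-109/8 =-13.62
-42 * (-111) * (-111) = -517482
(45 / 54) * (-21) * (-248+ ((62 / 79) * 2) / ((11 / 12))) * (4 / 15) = 2996336 / 2607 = 1149.34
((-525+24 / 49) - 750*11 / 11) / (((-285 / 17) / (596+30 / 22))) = 2325404619 / 51205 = 45413.62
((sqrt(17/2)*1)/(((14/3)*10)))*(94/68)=141*sqrt(34)/9520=0.09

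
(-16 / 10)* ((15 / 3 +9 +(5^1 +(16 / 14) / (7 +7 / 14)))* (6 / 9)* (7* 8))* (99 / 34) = -1415744 / 425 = -3331.16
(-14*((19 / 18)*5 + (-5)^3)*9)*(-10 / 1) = -150850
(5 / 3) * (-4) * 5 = -100 / 3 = -33.33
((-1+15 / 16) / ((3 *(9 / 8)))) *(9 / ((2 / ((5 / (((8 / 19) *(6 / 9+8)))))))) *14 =-665 / 416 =-1.60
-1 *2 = -2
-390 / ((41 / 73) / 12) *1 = -341640 / 41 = -8332.68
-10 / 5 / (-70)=1 / 35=0.03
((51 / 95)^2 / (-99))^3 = -24137569 / 978407306421875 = -0.00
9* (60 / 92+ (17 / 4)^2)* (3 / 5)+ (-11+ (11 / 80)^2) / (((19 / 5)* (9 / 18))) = 26647831 / 279680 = 95.28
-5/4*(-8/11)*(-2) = -20/11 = -1.82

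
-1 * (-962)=962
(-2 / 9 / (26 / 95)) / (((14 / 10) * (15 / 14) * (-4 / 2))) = 95 / 351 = 0.27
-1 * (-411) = 411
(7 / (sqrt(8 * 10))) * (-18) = -63 * sqrt(5) / 10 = -14.09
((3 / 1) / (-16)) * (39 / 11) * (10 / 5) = -117 / 88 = -1.33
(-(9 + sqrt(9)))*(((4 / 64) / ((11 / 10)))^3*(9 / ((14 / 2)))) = -3375 / 1192576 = -0.00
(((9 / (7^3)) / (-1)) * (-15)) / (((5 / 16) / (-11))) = -4752 / 343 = -13.85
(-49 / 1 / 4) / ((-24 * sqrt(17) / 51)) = 49 * sqrt(17) / 32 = 6.31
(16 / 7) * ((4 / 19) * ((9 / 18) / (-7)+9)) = 4000 / 931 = 4.30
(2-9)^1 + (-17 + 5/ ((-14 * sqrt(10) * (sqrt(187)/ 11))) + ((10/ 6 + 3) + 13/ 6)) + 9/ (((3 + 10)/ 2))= -1231/ 78-sqrt(1870)/ 476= -15.87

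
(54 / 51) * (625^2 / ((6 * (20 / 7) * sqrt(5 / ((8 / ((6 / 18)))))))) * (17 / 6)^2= 424342.35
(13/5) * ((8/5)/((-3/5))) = -104/15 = -6.93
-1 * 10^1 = -10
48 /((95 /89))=4272 /95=44.97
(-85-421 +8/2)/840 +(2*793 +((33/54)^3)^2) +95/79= 149215252430117/94043799360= 1586.66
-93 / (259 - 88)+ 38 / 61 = 275 / 3477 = 0.08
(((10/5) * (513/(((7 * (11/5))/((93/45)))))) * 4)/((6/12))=84816/77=1101.51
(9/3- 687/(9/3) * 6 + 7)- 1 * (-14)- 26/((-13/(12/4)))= -1344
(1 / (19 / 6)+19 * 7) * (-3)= -7599 / 19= -399.95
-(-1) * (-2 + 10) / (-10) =-4 / 5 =-0.80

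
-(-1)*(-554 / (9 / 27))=-1662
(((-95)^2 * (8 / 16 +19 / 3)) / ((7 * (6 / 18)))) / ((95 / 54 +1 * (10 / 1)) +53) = 9990675 / 24479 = 408.13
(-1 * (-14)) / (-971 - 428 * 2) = -2 / 261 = -0.01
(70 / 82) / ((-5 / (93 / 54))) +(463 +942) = 1036673 / 738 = 1404.71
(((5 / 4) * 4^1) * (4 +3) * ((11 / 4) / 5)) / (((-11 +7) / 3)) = -231 / 16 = -14.44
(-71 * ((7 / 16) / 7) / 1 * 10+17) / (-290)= 219 / 2320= 0.09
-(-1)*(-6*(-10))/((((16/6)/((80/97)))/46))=82800/97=853.61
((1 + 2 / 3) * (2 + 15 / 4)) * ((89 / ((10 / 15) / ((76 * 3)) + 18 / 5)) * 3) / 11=8750925 / 135542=64.56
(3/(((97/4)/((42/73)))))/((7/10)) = 720/7081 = 0.10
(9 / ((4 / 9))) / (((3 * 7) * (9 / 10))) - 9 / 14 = 3 / 7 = 0.43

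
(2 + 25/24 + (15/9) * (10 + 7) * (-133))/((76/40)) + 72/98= -22131707/11172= -1981.00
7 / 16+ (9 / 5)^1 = 179 / 80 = 2.24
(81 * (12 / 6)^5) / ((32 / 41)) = 3321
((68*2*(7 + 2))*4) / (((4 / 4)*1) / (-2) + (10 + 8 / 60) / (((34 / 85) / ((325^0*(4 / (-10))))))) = -146880 / 319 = -460.44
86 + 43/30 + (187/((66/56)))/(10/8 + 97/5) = 56119/590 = 95.12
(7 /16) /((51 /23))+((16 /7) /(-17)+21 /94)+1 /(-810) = 10329871 /36242640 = 0.29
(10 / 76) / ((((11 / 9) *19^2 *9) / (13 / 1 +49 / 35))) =36 / 75449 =0.00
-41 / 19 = -2.16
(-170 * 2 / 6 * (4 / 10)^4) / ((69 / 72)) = -4352 / 2875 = -1.51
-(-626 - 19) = 645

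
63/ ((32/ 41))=2583/ 32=80.72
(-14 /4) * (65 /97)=-455 /194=-2.35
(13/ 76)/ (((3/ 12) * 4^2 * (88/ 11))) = 13/ 2432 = 0.01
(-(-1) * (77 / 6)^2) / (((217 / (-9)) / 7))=-5929 / 124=-47.81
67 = 67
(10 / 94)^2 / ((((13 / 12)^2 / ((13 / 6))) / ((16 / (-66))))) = -1600 / 315887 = -0.01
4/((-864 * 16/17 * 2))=-17/6912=-0.00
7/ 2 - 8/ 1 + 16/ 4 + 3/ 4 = 1/ 4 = 0.25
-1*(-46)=46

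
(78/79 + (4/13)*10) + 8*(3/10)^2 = 122836/25675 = 4.78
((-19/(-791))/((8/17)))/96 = 323/607488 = 0.00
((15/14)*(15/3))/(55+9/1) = 0.08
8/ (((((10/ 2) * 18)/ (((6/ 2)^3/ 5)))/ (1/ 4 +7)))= 87/ 25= 3.48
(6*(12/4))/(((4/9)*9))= 9/2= 4.50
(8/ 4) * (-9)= -18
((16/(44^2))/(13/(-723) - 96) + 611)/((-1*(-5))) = 5132363228/41999705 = 122.20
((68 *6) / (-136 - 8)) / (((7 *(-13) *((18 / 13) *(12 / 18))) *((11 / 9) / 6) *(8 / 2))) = 51 / 1232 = 0.04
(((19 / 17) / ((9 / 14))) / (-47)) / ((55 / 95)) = -5054 / 79101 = -0.06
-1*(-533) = 533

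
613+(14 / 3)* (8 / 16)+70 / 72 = 616.31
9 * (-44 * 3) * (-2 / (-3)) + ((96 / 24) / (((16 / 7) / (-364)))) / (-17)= -12827 / 17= -754.53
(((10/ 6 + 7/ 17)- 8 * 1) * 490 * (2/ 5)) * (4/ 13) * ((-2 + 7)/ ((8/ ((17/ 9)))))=-421.60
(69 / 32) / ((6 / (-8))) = -23 / 8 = -2.88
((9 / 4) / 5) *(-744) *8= -2678.40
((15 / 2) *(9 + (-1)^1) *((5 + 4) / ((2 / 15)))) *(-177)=-716850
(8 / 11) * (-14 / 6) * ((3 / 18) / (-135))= 28 / 13365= 0.00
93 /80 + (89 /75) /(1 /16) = 24179 /1200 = 20.15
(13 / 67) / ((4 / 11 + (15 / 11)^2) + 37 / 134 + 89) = 3146 / 1483569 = 0.00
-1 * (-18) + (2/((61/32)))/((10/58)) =7346/305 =24.09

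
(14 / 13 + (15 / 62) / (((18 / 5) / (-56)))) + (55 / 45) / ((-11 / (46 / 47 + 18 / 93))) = -480172 / 170469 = -2.82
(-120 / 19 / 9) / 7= -40 / 399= -0.10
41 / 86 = 0.48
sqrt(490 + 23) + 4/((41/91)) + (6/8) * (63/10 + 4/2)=24769/1640 + 3 * sqrt(57)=37.75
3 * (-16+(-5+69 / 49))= -2880 / 49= -58.78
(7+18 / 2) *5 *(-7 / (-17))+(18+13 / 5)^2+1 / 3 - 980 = -666016 / 1275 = -522.37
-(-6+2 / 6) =17 / 3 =5.67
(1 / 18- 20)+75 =991 / 18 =55.06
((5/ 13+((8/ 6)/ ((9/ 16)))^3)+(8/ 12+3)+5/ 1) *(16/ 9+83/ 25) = 1313063807/ 11514555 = 114.04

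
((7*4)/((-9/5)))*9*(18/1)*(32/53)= -80640/53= -1521.51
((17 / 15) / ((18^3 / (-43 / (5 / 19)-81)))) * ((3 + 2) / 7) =-0.03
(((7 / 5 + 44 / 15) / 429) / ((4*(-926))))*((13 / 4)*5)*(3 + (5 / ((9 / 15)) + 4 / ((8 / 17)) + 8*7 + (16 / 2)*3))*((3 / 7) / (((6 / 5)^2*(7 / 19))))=-18494125 / 5174813952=-0.00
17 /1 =17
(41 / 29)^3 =68921 / 24389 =2.83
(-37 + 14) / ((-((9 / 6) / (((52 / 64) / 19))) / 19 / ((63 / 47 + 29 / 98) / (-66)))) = -2253563 / 7295904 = -0.31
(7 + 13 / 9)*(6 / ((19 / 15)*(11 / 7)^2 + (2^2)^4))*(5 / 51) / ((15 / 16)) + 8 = 233717656 / 29140227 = 8.02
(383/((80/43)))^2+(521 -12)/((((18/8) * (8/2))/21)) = 836487083/19200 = 43567.04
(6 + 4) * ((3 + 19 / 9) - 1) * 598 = 221260 / 9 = 24584.44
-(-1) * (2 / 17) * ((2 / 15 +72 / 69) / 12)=203 / 17595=0.01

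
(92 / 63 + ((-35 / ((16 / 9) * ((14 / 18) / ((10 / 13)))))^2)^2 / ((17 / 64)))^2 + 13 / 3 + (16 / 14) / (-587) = 658751723689484852753508574441355 / 2249695861156377833472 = 292818124913.51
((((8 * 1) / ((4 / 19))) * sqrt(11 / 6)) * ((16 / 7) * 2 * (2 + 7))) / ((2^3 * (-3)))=-88.20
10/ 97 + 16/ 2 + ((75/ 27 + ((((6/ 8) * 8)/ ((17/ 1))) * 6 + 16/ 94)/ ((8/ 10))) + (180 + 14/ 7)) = 136534420/ 697527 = 195.74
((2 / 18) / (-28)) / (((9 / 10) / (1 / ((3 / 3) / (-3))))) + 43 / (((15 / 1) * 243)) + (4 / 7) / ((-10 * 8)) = 365 / 20412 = 0.02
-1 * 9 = -9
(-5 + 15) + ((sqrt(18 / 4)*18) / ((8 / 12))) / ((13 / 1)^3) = 81*sqrt(2) / 4394 + 10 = 10.03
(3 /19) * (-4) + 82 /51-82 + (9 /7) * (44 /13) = -6760868 /88179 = -76.67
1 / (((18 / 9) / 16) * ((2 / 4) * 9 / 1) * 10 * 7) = 8 / 315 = 0.03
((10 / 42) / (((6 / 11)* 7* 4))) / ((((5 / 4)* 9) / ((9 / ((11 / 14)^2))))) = 2 / 99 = 0.02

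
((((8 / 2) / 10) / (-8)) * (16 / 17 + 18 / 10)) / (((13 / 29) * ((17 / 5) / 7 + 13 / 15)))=-141897 / 627640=-0.23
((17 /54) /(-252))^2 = 289 /185177664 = 0.00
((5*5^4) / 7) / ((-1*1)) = -3125 / 7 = -446.43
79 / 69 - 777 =-53534 / 69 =-775.86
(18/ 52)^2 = 81/ 676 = 0.12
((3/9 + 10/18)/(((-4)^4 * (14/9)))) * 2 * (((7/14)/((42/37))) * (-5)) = -185/18816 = -0.01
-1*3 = -3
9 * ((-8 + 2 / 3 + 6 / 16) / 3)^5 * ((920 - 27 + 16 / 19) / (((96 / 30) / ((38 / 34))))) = -24030017337295 / 127401984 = -188615.72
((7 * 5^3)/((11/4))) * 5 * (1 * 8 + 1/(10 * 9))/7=1820.71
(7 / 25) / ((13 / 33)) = 231 / 325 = 0.71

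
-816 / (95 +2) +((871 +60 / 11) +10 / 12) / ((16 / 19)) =105849847 / 102432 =1033.37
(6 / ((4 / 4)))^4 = 1296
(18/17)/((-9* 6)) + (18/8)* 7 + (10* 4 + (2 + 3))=12389/204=60.73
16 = 16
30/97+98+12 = 10700/97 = 110.31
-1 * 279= -279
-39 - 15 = -54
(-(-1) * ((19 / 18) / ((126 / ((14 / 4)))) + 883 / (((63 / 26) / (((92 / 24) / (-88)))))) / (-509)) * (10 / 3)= 988235 / 9523899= 0.10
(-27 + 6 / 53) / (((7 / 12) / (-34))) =581400 / 371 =1567.12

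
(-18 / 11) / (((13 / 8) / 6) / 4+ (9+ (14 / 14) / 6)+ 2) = -1152 / 7909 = -0.15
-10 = -10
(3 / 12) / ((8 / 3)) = 3 / 32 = 0.09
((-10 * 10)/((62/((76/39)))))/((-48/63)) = 3325/806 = 4.13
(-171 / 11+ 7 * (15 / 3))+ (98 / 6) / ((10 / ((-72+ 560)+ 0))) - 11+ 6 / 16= 805.90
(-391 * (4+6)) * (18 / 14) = -5027.14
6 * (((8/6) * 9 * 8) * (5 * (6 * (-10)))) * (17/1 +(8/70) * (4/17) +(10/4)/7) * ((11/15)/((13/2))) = -524291328/1547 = -338908.42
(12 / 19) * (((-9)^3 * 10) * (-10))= 874800 / 19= 46042.11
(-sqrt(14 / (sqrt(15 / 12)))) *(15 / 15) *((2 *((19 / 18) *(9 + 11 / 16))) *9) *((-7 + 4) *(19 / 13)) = 33573 *5^(3 / 4) *sqrt(7) / 104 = 2855.84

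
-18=-18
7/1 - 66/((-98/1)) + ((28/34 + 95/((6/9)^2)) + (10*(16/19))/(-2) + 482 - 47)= 41342433/63308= 653.04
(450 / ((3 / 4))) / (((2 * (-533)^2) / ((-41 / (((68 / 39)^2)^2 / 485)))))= -497937375 / 219159104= -2.27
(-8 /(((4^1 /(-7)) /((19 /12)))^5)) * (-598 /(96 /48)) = -12443122972007 /31850496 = -390672.82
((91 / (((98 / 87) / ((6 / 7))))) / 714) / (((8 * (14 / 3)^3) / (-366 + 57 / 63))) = -4590729 / 105413504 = -0.04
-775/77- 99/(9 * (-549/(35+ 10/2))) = -391595/42273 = -9.26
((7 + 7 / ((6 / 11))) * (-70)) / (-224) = 6.20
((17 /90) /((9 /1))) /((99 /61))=1037 /80190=0.01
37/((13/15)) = 555/13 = 42.69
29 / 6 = 4.83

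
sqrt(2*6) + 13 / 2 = 2*sqrt(3) + 13 / 2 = 9.96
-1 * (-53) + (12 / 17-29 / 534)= 487049 / 9078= 53.65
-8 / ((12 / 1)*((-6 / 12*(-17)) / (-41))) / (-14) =-82 / 357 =-0.23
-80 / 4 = -20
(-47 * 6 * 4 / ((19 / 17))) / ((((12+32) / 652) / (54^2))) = -9114506208 / 209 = -43610077.55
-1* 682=-682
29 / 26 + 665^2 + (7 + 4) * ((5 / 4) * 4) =11499309 / 26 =442281.12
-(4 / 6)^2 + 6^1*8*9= 3884 / 9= 431.56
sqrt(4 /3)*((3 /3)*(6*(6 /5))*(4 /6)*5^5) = 10000*sqrt(3) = 17320.51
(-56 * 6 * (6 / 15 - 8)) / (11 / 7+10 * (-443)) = -29792 / 51665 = -0.58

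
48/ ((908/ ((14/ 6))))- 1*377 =-85551/ 227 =-376.88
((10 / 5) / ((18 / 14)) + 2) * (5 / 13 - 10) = -4000 / 117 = -34.19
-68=-68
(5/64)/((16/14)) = 0.07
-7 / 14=-0.50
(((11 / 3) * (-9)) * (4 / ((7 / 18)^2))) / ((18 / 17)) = -40392 / 49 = -824.33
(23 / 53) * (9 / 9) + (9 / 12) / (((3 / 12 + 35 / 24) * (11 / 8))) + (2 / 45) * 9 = 137831 / 119515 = 1.15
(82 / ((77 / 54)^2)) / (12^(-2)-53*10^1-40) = -34432128 / 486646391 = -0.07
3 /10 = 0.30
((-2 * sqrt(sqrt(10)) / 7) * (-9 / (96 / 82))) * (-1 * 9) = -1107 * 10^(1 / 4) / 56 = -35.15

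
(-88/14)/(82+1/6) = -264/3451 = -0.08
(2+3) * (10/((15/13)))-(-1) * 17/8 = 1091/24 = 45.46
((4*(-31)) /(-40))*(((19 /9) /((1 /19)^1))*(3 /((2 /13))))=145483 /60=2424.72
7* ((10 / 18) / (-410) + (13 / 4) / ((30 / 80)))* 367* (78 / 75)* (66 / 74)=469862393 / 22755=20648.75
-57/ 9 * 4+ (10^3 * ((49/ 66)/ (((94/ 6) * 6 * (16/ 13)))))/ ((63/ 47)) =-48817/ 2376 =-20.55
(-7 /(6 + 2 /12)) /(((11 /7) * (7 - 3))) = -147 /814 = -0.18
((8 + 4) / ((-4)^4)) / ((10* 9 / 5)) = 1 / 384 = 0.00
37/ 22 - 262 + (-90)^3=-16043727/ 22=-729260.32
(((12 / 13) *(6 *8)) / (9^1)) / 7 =64 / 91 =0.70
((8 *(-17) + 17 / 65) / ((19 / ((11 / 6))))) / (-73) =32351 / 180310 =0.18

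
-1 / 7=-0.14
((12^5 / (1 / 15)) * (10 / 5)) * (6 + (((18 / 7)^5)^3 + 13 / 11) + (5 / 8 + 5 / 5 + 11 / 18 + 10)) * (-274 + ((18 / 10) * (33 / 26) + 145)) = -912612429353906725398213930624 / 678901295921849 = -1344249060704343.00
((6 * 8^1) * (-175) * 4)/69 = -11200/23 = -486.96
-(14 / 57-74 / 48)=197 / 152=1.30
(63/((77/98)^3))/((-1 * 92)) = -43218/30613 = -1.41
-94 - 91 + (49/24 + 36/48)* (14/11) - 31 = -28043/132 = -212.45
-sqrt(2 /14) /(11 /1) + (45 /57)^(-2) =361 /225 -sqrt(7) /77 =1.57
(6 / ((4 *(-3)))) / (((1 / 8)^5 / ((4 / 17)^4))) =-4194304 / 83521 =-50.22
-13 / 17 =-0.76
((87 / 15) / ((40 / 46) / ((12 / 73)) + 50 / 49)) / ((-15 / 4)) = -130732 / 533375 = -0.25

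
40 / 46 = 20 / 23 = 0.87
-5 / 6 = -0.83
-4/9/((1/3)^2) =-4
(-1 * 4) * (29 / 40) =-29 / 10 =-2.90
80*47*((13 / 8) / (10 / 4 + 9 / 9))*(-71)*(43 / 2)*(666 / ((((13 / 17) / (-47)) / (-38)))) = -29015447121720 / 7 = -4145063874531.43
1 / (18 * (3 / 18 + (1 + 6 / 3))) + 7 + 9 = 913 / 57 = 16.02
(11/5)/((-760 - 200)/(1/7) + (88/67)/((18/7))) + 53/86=536585171/871148180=0.62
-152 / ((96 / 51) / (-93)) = 30039 / 4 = 7509.75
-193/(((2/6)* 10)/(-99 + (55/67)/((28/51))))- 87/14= 105793521/18760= 5639.31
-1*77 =-77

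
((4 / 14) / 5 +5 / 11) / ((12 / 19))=3743 / 4620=0.81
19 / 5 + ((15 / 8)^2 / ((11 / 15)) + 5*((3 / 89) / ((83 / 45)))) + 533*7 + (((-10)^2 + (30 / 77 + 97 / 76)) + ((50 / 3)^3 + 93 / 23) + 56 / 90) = 18202324279776409 / 2147603008320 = 8475.65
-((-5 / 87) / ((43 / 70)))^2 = -122500 / 13995081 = -0.01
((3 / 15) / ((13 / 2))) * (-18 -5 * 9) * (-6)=756 / 65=11.63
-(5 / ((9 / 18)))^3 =-1000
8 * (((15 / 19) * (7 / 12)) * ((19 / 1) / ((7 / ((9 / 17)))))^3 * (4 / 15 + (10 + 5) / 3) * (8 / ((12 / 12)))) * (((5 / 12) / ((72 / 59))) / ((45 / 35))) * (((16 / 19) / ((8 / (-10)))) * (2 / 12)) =-2213975 / 103173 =-21.46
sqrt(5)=2.24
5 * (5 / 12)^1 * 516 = 1075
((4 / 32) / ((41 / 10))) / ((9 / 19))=95 / 1476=0.06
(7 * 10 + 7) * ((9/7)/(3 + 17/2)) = 198/23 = 8.61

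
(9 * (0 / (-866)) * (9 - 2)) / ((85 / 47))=0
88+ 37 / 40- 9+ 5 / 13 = 41761 / 520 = 80.31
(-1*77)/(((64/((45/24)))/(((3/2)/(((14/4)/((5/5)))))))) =-495/512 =-0.97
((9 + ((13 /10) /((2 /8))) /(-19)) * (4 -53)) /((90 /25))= -40621 /342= -118.77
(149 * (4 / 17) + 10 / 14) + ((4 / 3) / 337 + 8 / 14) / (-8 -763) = 3318181393 / 92758239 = 35.77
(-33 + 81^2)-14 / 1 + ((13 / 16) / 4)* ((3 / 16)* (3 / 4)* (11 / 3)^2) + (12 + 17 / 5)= 133729977 / 20480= 6529.78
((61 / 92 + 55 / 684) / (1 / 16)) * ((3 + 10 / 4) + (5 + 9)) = 304096 / 1311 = 231.96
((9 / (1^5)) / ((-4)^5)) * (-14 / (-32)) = -63 / 16384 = -0.00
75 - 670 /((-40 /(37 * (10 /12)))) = 591.46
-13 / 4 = -3.25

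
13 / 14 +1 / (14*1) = 1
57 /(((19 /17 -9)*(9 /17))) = -13.66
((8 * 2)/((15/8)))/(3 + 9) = 32/45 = 0.71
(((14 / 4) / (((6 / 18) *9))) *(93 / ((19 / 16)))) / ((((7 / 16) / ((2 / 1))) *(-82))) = -3968 / 779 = -5.09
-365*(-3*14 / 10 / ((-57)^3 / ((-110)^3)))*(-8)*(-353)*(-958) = -29807520051.06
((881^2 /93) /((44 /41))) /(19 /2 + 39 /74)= 1177436237 /1518132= 775.58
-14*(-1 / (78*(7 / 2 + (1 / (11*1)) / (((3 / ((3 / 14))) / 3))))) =539 / 10569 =0.05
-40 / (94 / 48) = -960 / 47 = -20.43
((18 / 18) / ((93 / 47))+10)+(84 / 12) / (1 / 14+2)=37447 / 2697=13.88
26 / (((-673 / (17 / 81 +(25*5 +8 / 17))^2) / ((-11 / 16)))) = 1070728796423 / 2552189634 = 419.53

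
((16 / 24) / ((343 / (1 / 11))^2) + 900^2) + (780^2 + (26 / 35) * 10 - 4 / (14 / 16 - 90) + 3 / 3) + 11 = 43190584362229498 / 30449796531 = 1418419.47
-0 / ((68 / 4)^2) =0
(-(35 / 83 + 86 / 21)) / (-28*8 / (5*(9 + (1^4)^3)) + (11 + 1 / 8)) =-1574600 / 2316447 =-0.68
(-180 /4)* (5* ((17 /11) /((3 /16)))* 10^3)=-20400000 /11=-1854545.45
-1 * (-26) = 26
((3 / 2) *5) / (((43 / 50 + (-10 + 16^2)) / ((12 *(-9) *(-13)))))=526500 / 12343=42.66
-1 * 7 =-7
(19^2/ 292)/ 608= 19/ 9344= 0.00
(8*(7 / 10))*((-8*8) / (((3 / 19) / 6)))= -68096 / 5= -13619.20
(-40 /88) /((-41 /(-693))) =-315 /41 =-7.68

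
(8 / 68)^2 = 4 / 289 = 0.01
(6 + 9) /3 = 5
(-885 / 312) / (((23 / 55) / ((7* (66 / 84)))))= -178475 / 4784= -37.31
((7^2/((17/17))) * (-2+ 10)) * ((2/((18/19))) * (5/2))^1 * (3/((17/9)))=55860/17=3285.88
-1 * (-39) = 39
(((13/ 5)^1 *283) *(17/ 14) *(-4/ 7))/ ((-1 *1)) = 125086/ 245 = 510.56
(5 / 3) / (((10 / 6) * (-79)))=-0.01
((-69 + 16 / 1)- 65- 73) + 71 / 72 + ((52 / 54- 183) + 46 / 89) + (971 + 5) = 11620253 / 19224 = 604.47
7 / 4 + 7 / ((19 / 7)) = 329 / 76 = 4.33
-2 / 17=-0.12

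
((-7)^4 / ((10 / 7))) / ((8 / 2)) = 16807 / 40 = 420.18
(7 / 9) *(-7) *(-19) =931 / 9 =103.44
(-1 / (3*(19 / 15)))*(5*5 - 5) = -100 / 19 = -5.26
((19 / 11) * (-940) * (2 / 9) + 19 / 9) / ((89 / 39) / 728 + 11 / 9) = -336076104 / 1148081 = -292.73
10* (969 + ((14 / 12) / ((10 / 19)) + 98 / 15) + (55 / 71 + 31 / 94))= 65328745 / 6674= 9788.54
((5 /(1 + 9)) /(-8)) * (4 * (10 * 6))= -15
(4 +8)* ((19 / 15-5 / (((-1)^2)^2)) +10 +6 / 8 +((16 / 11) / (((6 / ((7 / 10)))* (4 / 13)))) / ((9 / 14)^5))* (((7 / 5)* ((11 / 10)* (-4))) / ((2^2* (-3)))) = 656913397 / 8857350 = 74.17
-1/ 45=-0.02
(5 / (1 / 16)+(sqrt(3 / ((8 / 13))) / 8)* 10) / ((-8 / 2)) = -20 - 5* sqrt(78) / 64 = -20.69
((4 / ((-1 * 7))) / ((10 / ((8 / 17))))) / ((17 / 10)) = -32 / 2023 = -0.02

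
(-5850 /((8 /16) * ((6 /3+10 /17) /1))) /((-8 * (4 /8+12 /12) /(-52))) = -215475 /11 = -19588.64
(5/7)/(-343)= -5/2401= -0.00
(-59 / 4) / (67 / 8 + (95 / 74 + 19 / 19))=-4366 / 3155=-1.38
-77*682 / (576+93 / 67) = -3518438 / 38685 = -90.95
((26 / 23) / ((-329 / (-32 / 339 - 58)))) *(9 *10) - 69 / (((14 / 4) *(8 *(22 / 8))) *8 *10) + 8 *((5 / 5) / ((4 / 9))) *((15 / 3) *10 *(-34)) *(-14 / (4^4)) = 636354232209 / 376231240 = 1691.39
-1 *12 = -12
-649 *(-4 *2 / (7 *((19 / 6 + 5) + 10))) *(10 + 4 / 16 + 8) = 568524 / 763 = 745.12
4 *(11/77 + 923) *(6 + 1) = 25848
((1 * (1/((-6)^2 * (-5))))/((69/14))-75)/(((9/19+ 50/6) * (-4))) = 8849383/4156560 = 2.13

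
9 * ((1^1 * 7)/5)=12.60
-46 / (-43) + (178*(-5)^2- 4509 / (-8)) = 1725055 / 344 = 5014.69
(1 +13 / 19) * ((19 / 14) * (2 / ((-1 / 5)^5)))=-100000 / 7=-14285.71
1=1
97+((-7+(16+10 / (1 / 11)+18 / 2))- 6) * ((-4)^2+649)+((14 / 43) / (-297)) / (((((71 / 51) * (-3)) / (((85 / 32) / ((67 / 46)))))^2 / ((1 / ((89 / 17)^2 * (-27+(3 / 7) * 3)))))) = 856809168144108579127589 / 10548329596574787072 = 81227.00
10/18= 5/9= 0.56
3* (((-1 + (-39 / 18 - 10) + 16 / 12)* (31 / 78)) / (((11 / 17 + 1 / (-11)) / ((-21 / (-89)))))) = -2881109 / 481312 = -5.99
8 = 8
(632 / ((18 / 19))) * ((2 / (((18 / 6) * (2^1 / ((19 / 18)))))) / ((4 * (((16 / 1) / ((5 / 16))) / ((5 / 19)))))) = 37525 / 124416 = 0.30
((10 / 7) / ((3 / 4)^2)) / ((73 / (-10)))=-1600 / 4599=-0.35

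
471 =471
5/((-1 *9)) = -5/9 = -0.56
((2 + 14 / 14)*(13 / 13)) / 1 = 3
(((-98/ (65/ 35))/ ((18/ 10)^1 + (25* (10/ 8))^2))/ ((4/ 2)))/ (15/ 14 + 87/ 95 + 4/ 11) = -0.01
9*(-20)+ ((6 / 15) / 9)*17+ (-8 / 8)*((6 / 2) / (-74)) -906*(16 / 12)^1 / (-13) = -3735097 / 43290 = -86.28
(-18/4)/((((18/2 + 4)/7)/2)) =-63/13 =-4.85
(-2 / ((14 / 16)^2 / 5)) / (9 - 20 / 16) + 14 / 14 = -1041 / 1519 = -0.69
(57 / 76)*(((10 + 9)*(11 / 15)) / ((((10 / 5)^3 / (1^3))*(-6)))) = -209 / 960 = -0.22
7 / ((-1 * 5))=-7 / 5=-1.40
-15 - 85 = -100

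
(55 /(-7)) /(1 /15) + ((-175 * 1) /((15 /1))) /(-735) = -7424 /63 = -117.84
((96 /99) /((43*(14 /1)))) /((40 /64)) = 128 /49665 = 0.00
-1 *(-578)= 578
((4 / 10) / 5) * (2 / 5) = 4 / 125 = 0.03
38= 38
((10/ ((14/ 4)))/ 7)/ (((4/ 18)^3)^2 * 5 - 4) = -2657205/ 26036689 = -0.10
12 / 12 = 1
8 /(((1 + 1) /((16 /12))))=16 /3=5.33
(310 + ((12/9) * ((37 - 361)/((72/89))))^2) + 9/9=285467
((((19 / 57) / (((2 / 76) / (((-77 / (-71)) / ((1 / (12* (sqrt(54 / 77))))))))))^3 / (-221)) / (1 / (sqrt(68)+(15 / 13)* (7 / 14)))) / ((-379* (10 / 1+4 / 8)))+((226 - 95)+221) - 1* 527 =-175+31290209280* sqrt(462) / 389717476837+8344055808* sqrt(7854) / 29978267449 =-148.61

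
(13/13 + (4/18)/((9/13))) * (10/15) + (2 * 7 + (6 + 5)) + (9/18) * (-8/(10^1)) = 25.48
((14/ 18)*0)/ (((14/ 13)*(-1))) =0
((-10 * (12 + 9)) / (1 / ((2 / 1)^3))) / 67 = -25.07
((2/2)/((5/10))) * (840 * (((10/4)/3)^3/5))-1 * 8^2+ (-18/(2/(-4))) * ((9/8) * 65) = 49733/18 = 2762.94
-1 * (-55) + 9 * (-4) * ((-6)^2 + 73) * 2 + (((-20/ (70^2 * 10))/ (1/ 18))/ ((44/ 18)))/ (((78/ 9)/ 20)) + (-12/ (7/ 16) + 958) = -240425428/ 35035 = -6862.44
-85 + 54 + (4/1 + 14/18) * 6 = -7/3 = -2.33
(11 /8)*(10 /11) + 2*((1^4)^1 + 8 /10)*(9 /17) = 1073 /340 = 3.16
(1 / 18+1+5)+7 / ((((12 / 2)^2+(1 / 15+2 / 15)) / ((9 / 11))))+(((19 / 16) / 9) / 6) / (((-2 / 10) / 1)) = 10499927 / 1720224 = 6.10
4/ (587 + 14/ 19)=76/ 11167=0.01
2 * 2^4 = 32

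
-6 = -6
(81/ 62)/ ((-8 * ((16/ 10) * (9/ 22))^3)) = -166375/ 285696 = -0.58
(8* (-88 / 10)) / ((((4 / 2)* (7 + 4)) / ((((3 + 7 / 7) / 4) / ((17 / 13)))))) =-208 / 85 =-2.45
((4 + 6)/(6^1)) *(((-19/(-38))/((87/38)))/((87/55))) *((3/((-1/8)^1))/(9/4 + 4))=-6688/7569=-0.88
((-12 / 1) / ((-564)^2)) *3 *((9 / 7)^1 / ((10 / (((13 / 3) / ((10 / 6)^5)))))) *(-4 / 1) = 9477 / 483218750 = 0.00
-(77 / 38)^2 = -5929 / 1444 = -4.11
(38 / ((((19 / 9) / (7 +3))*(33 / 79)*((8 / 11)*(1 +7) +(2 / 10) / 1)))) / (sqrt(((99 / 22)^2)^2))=31600 / 8937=3.54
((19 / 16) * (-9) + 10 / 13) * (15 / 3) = -10315 / 208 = -49.59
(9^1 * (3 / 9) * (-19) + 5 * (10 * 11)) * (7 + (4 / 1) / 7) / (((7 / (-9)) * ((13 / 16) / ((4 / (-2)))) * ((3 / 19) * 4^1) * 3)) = 3971608 / 637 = 6234.86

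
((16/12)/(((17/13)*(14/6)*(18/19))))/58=247/31059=0.01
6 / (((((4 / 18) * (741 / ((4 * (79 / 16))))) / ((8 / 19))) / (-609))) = -865998 / 4693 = -184.53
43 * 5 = 215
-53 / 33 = -1.61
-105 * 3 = -315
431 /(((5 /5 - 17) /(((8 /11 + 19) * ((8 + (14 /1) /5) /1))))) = -5739.16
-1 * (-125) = 125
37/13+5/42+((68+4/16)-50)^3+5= 106340809/17472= 6086.36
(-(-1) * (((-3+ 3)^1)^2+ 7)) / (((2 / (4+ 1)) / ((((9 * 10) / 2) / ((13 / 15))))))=23625 / 26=908.65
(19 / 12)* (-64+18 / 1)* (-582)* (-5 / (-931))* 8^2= 713920 / 49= 14569.80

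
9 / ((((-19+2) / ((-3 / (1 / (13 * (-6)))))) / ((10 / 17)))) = -21060 / 289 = -72.87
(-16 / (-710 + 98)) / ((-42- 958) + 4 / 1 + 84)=-1 / 34884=-0.00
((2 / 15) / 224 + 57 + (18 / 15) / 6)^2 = 9234633409 / 2822400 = 3271.91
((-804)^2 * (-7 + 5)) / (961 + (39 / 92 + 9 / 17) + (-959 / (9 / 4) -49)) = -18197903232 / 6851227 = -2656.15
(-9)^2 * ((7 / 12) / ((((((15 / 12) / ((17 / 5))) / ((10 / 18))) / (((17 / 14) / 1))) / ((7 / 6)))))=2023 / 20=101.15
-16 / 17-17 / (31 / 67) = -19859 / 527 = -37.68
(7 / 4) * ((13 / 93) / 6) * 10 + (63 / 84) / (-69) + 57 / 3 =248939 / 12834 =19.40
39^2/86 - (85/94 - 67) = 169323/2021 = 83.78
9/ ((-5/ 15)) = -27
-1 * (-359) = 359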